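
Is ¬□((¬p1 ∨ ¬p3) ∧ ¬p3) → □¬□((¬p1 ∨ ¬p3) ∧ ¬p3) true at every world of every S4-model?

Tableau for the negation ¬(¬□((¬p1 ∨ ¬p3) ∧ ¬p3) → □¬□((¬p1 ∨ ¬p3) ∧ ¬p3)):
1. ¬(¬□((¬p1 ∨ ¬p3) ∧ ¬p3) → □¬□((¬p1 ∨ ¬p3) ∧ ¬p3)), u
2. ¬□((¬p1 ∨ ¬p3) ∧ ¬p3), u
3. ¬□¬□((¬p1 ∨ ¬p3) ∧ ¬p3), u
4. ¬((¬p1 ∨ ¬p3) ∧ ¬p3), v
5. p3, v
6. □((¬p1 ∨ ¬p3) ∧ ¬p3), w
7. (¬p1 ∨ ¬p3) ∧ ¬p3, w
8. ¬p1 ∨ ¬p3, w
9. ¬p3, w
Accessibility: uRu, uRv, uRw, vRv, wRw
The negation has an open branch (countermodel exists).

Not valid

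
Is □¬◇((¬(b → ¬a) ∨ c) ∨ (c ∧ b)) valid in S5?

Invalid (countermodel exists)

Tableau for the negation ¬□¬◇((¬(b → ¬a) ∨ c) ∨ (c ∧ b)):
1. ¬□¬◇((¬(b → ¬a) ∨ c) ∨ (c ∧ b)), 0
2. ◇((¬(b → ¬a) ∨ c) ∨ (c ∧ b)), 1   [¬□-rule on 1: fresh world 1, 0R1]
3. (¬(b → ¬a) ∨ c) ∨ (c ∧ b), 2   [◇-rule on 2: fresh world 2, 1R2]
4. c ∧ b, 2   [∨-rule on 3 (branches; this branch)]
5. c, 2   [∧-rule on 4]
6. b, 2   [∧-rule on 4]
Accessibility: 0R0, 0R1, 0R2, 1R0, 1R1, 1R2, 2R0, 2R1, 2R2
The negation has an open branch (countermodel exists).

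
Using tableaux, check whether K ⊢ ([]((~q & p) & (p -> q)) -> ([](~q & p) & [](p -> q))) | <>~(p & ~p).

Valid

Tableau for the negation ~(([]((~q & p) & (p -> q)) -> ([](~q & p) & [](p -> q))) | <>~(p & ~p)):
1. ~(([]((~q & p) & (p -> q)) -> ([](~q & p) & [](p -> q))) | <>~(p & ~p)), w0
2. ~([]((~q & p) & (p -> q)) -> ([](~q & p) & [](p -> q))), w0
3. ~<>~(p & ~p), w0
4. []((~q & p) & (p -> q)), w0
5. ~([](~q & p) & [](p -> q)), w0
6. ~[](p -> q), w0
7. ~(p -> q), w1
8. p, w1
9. ~q, w1
10. p & ~p, w1
11. ~p, w1
Accessibility: w0Rw1
Branch closes: p and ~p both at w1.
Every branch of the negation's tableau closes; the branch above is one of them.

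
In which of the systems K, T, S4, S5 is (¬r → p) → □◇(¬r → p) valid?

S4-tableau for the negation ¬((¬r → p) → □◇(¬r → p)):
1. ¬((¬r → p) → □◇(¬r → p)), u
2. ¬r → p, u
3. ¬□◇(¬r → p), u
4. p, u
5. ¬◇(¬r → p), v
6. ¬(¬r → p), v
7. ¬r, v
8. ¬p, v
Accessibility: uRu, uRv, vRv
Complete open branch: countermodel on an S4-frame, so not valid in S4, nor in K, T (the same frame is also a K-frame and a T-frame).
S5-tableau for the negation ¬((¬r → p) → □◇(¬r → p)):
1. ¬((¬r → p) → □◇(¬r → p)), u
2. ¬r → p, u
3. ¬□◇(¬r → p), u
4. p, u
5. ¬◇(¬r → p), v
6. ¬(¬r → p), u
7. ¬r, u
8. ¬p, u
Accessibility: uRu, uRv, vRu, vRv
Branch closes: p and ¬p both at u.
Every branch closes (one shown): valid in S5.

S5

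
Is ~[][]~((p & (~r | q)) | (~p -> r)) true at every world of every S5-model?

Not valid

Tableau for the negation [][]~((p & (~r | q)) | (~p -> r)):
1. [][]~((p & (~r | q)) | (~p -> r)), w0
2. []~((p & (~r | q)) | (~p -> r)), w0   [[]-rule on 1 via w0Rw0]
3. ~((p & (~r | q)) | (~p -> r)), w0   [[]-rule on 2 via w0Rw0]
4. ~(p & (~r | q)), w0   [~|-rule on 3]
5. ~(~p -> r), w0   [~|-rule on 3]
6. ~p, w0   [~->-rule on 5]
7. ~r, w0   [~->-rule on 5]
Accessibility: w0Rw0
The negation has an open branch (countermodel exists).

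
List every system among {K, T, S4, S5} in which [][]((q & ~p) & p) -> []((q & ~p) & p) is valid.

K-tableau for the negation ~([][]((q & ~p) & p) -> []((q & ~p) & p)):
1. ~([][]((q & ~p) & p) -> []((q & ~p) & p)), 0
2. [][]((q & ~p) & p), 0
3. ~[]((q & ~p) & p), 0
4. ~((q & ~p) & p), 1
5. []((q & ~p) & p), 1
6. ~p, 1
Accessibility: 0R1
Complete open branch: countermodel on a K-frame, so not valid in K.
T-tableau for the negation ~([][]((q & ~p) & p) -> []((q & ~p) & p)):
1. ~([][]((q & ~p) & p) -> []((q & ~p) & p)), 0
2. [][]((q & ~p) & p), 0
3. ~[]((q & ~p) & p), 0
4. []((q & ~p) & p), 0
5. (q & ~p) & p, 0
6. q & ~p, 0
7. p, 0
8. q, 0
9. ~p, 0
Accessibility: 0R0
Branch closes: p and ~p both at 0.
Every branch closes (one shown): valid in T, hence also in S4, S5 (every theorem of T is a theorem of S4 and S5).

T, S4, S5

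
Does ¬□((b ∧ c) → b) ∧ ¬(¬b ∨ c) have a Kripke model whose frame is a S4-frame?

Unsatisfiable (every branch closes)

1. ¬□((b ∧ c) → b) ∧ ¬(¬b ∨ c), w0
2. ¬□((b ∧ c) → b), w0
3. ¬(¬b ∨ c), w0
4. b, w0
5. ¬c, w0
6. ¬((b ∧ c) → b), w1
7. b ∧ c, w1
8. ¬b, w1
9. b, w1
10. c, w1
Accessibility: w0Rw0, w0Rw1, w1Rw1
Branch closes: b and ¬b both at w1.
Every branch closes; the branch above is one of them.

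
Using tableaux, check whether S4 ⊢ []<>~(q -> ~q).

Tableau for the negation ~[]<>~(q -> ~q):
1. ~[]<>~(q -> ~q), u
2. ~<>~(q -> ~q), v
3. q -> ~q, v
4. ~q, v
Accessibility: uRu, uRv, vRv
The negation has an open branch (countermodel exists).

Not valid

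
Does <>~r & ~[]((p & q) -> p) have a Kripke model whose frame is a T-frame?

Unsatisfiable

1. <>~r & ~[]((p & q) -> p), w0
2. <>~r, w0
3. ~[]((p & q) -> p), w0
4. ~r, w1
5. ~((p & q) -> p), w2
6. p & q, w2
7. ~p, w2
8. p, w2
9. q, w2
Accessibility: w0Rw0, w0Rw1, w0Rw2, w1Rw1, w2Rw2
Branch closes: p and ~p both at w2.
(One branch shown.) All branches close.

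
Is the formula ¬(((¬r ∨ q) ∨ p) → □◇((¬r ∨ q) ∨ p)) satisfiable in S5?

1. ¬(((¬r ∨ q) ∨ p) → □◇((¬r ∨ q) ∨ p)), u
2. (¬r ∨ q) ∨ p, u   [¬→-rule on 1]
3. ¬□◇((¬r ∨ q) ∨ p), u   [¬→-rule on 1]
4. ¬r ∨ q, u   [∨-rule on 2 (branches; this branch)]
5. q, u   [∨-rule on 4 (branches; this branch)]
6. ¬◇((¬r ∨ q) ∨ p), v   [¬□-rule on 3: fresh world v, uRv]
7. ¬((¬r ∨ q) ∨ p), u   [¬◇-rule on 6 via vRu]
8. ¬(¬r ∨ q), u   [¬∨-rule on 7]
9. ¬p, u   [¬∨-rule on 7]
10. r, u   [¬∨-rule on 8]
11. ¬q, u   [¬∨-rule on 8]
Accessibility: uRu, uRv, vRu, vRv
Branch closes: q and ¬q both at u.
(One branch shown.) All branches close.

Unsatisfiable (every branch closes)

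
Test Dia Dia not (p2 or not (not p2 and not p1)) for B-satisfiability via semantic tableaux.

Satisfiable

1. Dia Dia not (p2 or not (not p2 and not p1)), w0
2. Dia not (p2 or not (not p2 and not p1)), w1   [Dia-rule on 1: fresh world w1, w0Rw1]
3. not (p2 or not (not p2 and not p1)), w2   [Dia-rule on 2: fresh world w2, w1Rw2]
4. not p2, w2   [neg-or-rule on 3]
5. not p2 and not p1, w2   [neg-or-rule on 3]
6. not p1, w2   [and-rule on 5]
Accessibility: w0Rw0, w0Rw1, w1Rw0, w1Rw1, w1Rw2, w2Rw1, w2Rw2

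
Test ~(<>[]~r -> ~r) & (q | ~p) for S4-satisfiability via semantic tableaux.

Satisfiable (open branch found)

1. ~(<>[]~r -> ~r) & (q | ~p), 0
2. ~(<>[]~r -> ~r), 0
3. q | ~p, 0
4. <>[]~r, 0
5. r, 0
6. ~p, 0
7. []~r, 1
8. ~r, 1
Accessibility: 0R0, 0R1, 1R1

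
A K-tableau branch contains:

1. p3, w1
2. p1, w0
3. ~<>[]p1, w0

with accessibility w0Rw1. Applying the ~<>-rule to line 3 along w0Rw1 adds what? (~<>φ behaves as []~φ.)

~<>φ behaves as []~φ: propagate the negated body to each accessible world.

~[]p1, w1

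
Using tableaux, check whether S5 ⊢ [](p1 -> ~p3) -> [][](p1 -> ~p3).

Tableau for the negation ~([](p1 -> ~p3) -> [][](p1 -> ~p3)):
1. ~([](p1 -> ~p3) -> [][](p1 -> ~p3)), 0
2. [](p1 -> ~p3), 0   [~->-rule on 1]
3. ~[][](p1 -> ~p3), 0   [~->-rule on 1]
4. p1 -> ~p3, 0   [[]-rule on 2 via 0R0]
5. ~p3, 0   [->-rule on 4 (branches; this branch)]
6. ~[](p1 -> ~p3), 1   [~[]-rule on 3: fresh world 1, 0R1]
7. p1 -> ~p3, 1   [[]-rule on 2 via 0R1]
8. ~p3, 1   [->-rule on 7 (branches; this branch)]
9. ~(p1 -> ~p3), 2   [~[]-rule on 6: fresh world 2, 1R2]
10. p1, 2   [~->-rule on 9]
11. p3, 2   [~->-rule on 9]
12. p1 -> ~p3, 2   [[]-rule on 2 via 0R2]
13. ~p3, 2   [->-rule on 12 (branches; this branch)]
Accessibility: 0R0, 0R1, 0R2, 1R0, 1R1, 1R2, 2R0, 2R1, 2R2
Branch closes: p3 and ~p3 both at 2.
All branches of the negation close; one closing branch shown above.

Valid in S5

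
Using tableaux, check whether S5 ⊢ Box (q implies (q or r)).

Tableau for the negation not Box (q implies (q or r)):
1. not Box (q implies (q or r)), u
2. not (q implies (q or r)), v
3. q, v
4. not (q or r), v
5. not q, v
6. not r, v
Accessibility: uRu, uRv, vRu, vRv
Branch closes: q and not q both at v.
All branches of the negation close; one closing branch shown above.

Yes, valid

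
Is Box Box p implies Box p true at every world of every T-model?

Valid

Tableau for the negation not (Box Box p implies Box p):
1. not (Box Box p implies Box p), 0
2. Box Box p, 0   [neg-implies-rule on 1]
3. not Box p, 0   [neg-implies-rule on 1]
4. Box p, 0   [Box-rule on 2 via 0R0]
5. p, 0   [Box-rule on 4 via 0R0]
6. not p, 1   [neg-Box-rule on 3: fresh world 1, 0R1]
7. Box p, 1   [Box-rule on 2 via 0R1]
8. p, 1   [Box-rule on 4 via 0R1]
Accessibility: 0R0, 0R1, 1R1
Branch closes: p and not p both at 1.
All branches of the negation close; one closing branch shown above.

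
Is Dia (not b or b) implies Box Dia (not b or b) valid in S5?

Yes, valid

Tableau for the negation not (Dia (not b or b) implies Box Dia (not b or b)):
1. not (Dia (not b or b) implies Box Dia (not b or b)), 0
2. Dia (not b or b), 0   [neg-implies-rule on 1]
3. not Box Dia (not b or b), 0   [neg-implies-rule on 1]
4. not b or b, 1   [Dia-rule on 2: fresh world 1, 0R1]
5. b, 1   [or-rule on 4 (branches; this branch)]
6. not Dia (not b or b), 2   [neg-Box-rule on 3: fresh world 2, 0R2]
7. not (not b or b), 0   [neg-Dia-rule on 6 via 2R0]
8. b, 0   [neg-or-rule on 7]
9. not b, 0   [neg-or-rule on 7]
Accessibility: 0R0, 0R1, 0R2, 1R0, 1R1, 1R2, 2R0, 2R1, 2R2
Branch closes: b and not b both at 0.
Every branch of the negation's tableau closes; the branch above is one of them.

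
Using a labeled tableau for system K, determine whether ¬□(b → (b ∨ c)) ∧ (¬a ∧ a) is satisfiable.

Unsatisfiable (every branch closes)

1. ¬□(b → (b ∨ c)) ∧ (¬a ∧ a), w0
2. ¬□(b → (b ∨ c)), w0
3. ¬a ∧ a, w0
4. ¬a, w0
5. a, w0
Branch closes: a and ¬a both at w0.
(One branch shown.) All branches close.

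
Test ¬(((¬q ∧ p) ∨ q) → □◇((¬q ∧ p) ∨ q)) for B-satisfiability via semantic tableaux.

1. ¬(((¬q ∧ p) ∨ q) → □◇((¬q ∧ p) ∨ q)), w0
2. (¬q ∧ p) ∨ q, w0
3. ¬□◇((¬q ∧ p) ∨ q), w0
4. ¬q ∧ p, w0
5. ¬q, w0
6. p, w0
7. ¬◇((¬q ∧ p) ∨ q), w1
8. ¬((¬q ∧ p) ∨ q), w0
9. ¬(¬q ∧ p), w0
10. ¬((¬q ∧ p) ∨ q), w1
11. ¬(¬q ∧ p), w1
12. ¬q, w1
13. ¬p, w0
Accessibility: w0Rw0, w0Rw1, w1Rw0, w1Rw1
Branch closes: p and ¬p both at w0.
(One branch shown.) All branches close.

No, unsatisfiable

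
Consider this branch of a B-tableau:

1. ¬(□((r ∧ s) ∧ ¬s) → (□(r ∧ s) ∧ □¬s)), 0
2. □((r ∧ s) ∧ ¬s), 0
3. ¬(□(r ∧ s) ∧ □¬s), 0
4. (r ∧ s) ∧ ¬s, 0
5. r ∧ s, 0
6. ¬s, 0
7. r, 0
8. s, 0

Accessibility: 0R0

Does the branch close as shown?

Both s and ¬s appear at 0.

Yes, closed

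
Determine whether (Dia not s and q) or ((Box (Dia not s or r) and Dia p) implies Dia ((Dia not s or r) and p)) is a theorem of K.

Valid in K

Tableau for the negation not ((Dia not s and q) or ((Box (Dia not s or r) and Dia p) implies Dia ((Dia not s or r) and p))):
1. not ((Dia not s and q) or ((Box (Dia not s or r) and Dia p) implies Dia ((Dia not s or r) and p))), 0
2. not (Dia not s and q), 0   [neg-or-rule on 1]
3. not ((Box (Dia not s or r) and Dia p) implies Dia ((Dia not s or r) and p)), 0   [neg-or-rule on 1]
4. Box (Dia not s or r) and Dia p, 0   [neg-implies-rule on 3]
5. not Dia ((Dia not s or r) and p), 0   [neg-implies-rule on 3]
6. Box (Dia not s or r), 0   [and-rule on 4]
7. Dia p, 0   [and-rule on 4]
8. not Dia not s, 0   [neg-and-rule on 2 (branches; this branch)]
9. p, 1   [Dia-rule on 7: fresh world 1, 0R1]
10. not ((Dia not s or r) and p), 1   [neg-Dia-rule on 5 via 0R1]
11. Dia not s or r, 1   [Box-rule on 6 via 0R1]
12. s, 1   [neg-Dia-rule on 8 via 0R1]
13. not (Dia not s or r), 1   [neg-and-rule on 10 (branches; this branch)]
14. not Dia not s, 1   [neg-or-rule on 13]
15. not r, 1   [neg-or-rule on 13]
16. Dia not s, 1   [or-rule on 11 (branches; this branch)]
17. not s, 2   [Dia-rule on 16: fresh world 2, 1R2]
18. s, 2   [neg-Dia-rule on 14 via 1R2]
Accessibility: 0R1, 1R2
Branch closes: s and not s both at 2.
Every branch of the negation's tableau closes; the branch above is one of them.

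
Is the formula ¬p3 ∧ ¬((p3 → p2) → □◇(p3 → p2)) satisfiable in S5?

1. ¬p3 ∧ ¬((p3 → p2) → □◇(p3 → p2)), u
2. ¬p3, u   [∧-rule on 1]
3. ¬((p3 → p2) → □◇(p3 → p2)), u   [∧-rule on 1]
4. p3 → p2, u   [¬→-rule on 3]
5. ¬□◇(p3 → p2), u   [¬→-rule on 3]
6. p2, u   [→-rule on 4 (branches; this branch)]
7. ¬◇(p3 → p2), v   [¬□-rule on 5: fresh world v, uRv]
8. ¬(p3 → p2), u   [¬◇-rule on 7 via vRu]
9. p3, u   [¬→-rule on 8]
10. ¬p2, u   [¬→-rule on 8]
Accessibility: uRu, uRv, vRu, vRv
Branch closes: p3 and ¬p3 both at u.
Every branch closes; the branch above is one of them.

No, unsatisfiable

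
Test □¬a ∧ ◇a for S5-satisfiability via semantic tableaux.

1. □¬a ∧ ◇a, w0
2. □¬a, w0   [∧-rule on 1]
3. ◇a, w0   [∧-rule on 1]
4. ¬a, w0   [□-rule on 2 via w0Rw0]
5. a, w1   [◇-rule on 3: fresh world w1, w0Rw1]
6. ¬a, w1   [□-rule on 2 via w0Rw1]
Accessibility: w0Rw0, w0Rw1, w1Rw0, w1Rw1
Branch closes: a and ¬a both at w1.
(One branch shown.) All branches close.

Unsatisfiable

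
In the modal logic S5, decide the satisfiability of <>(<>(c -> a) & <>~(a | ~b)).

1. <>(<>(c -> a) & <>~(a | ~b)), u
2. <>(c -> a) & <>~(a | ~b), v
3. <>(c -> a), v
4. <>~(a | ~b), v
5. c -> a, w
6. a, w
7. ~(a | ~b), x
8. ~a, x
9. b, x
Accessibility: uRu, uRv, uRw, uRx, vRu, vRv, vRw, vRx, wRu, wRv, wRw, wRx, xRu, xRv, xRw, xRx

Satisfiable (open branch found)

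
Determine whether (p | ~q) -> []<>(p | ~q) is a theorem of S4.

Not valid

Tableau for the negation ~((p | ~q) -> []<>(p | ~q)):
1. ~((p | ~q) -> []<>(p | ~q)), u
2. p | ~q, u
3. ~[]<>(p | ~q), u
4. ~q, u
5. ~<>(p | ~q), v
6. ~(p | ~q), v
7. ~p, v
8. q, v
Accessibility: uRu, uRv, vRv
The negation has an open branch (countermodel exists).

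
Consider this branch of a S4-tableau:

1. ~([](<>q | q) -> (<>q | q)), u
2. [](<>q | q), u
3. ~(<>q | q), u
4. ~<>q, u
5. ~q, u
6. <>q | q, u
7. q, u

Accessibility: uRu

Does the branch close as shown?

Both q and ~q appear at u.

Yes, closed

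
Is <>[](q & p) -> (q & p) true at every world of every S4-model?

Tableau for the negation ~(<>[](q & p) -> (q & p)):
1. ~(<>[](q & p) -> (q & p)), w0
2. <>[](q & p), w0
3. ~(q & p), w0
4. ~p, w0
5. [](q & p), w1
6. q & p, w1
7. q, w1
8. p, w1
Accessibility: w0Rw0, w0Rw1, w1Rw1
The negation has an open branch (countermodel exists).

No, not valid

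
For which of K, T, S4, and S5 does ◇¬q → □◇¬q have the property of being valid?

S5

S5-tableau for the negation ¬(◇¬q → □◇¬q):
1. ¬(◇¬q → □◇¬q), u
2. ◇¬q, u
3. ¬□◇¬q, u
4. ¬q, v
5. ¬◇¬q, w
6. q, u
7. q, v
Accessibility: uRu, uRv, uRw, vRu, vRv, vRw, wRu, wRv, wRw
Branch closes: q and ¬q both at v.
Every branch closes (one shown): valid in S5.
S4-tableau for the negation ¬(◇¬q → □◇¬q):
1. ¬(◇¬q → □◇¬q), u
2. ◇¬q, u
3. ¬□◇¬q, u
4. ¬q, v
5. ¬◇¬q, w
6. q, w
Accessibility: uRu, uRv, uRw, vRv, wRw
Complete open branch: countermodel on an S4-frame, so not valid in S4, nor in K, T (the same frame is also a K-frame and a T-frame).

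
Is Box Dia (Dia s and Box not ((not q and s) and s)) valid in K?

Not valid

Tableau for the negation not Box Dia (Dia s and Box not ((not q and s) and s)):
1. not Box Dia (Dia s and Box not ((not q and s) and s)), 0
2. not Dia (Dia s and Box not ((not q and s) and s)), 1
Accessibility: 0R1
The negation has an open branch (countermodel exists).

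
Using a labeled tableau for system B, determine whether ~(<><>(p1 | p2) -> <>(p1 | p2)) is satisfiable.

Satisfiable

1. ~(<><>(p1 | p2) -> <>(p1 | p2)), u
2. <><>(p1 | p2), u   [~->-rule on 1]
3. ~<>(p1 | p2), u   [~->-rule on 1]
4. ~(p1 | p2), u   [~<>-rule on 3 via uRu]
5. ~p1, u   [~|-rule on 4]
6. ~p2, u   [~|-rule on 4]
7. <>(p1 | p2), v   [<>-rule on 2: fresh world v, uRv]
8. ~(p1 | p2), v   [~<>-rule on 3 via uRv]
9. ~p1, v   [~|-rule on 8]
10. ~p2, v   [~|-rule on 8]
11. p1 | p2, w   [<>-rule on 7: fresh world w, vRw]
12. p2, w   [|-rule on 11 (branches; this branch)]
Accessibility: uRu, uRv, vRu, vRv, vRw, wRv, wRw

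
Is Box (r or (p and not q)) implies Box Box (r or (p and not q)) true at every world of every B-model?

Tableau for the negation not (Box (r or (p and not q)) implies Box Box (r or (p and not q))):
1. not (Box (r or (p and not q)) implies Box Box (r or (p and not q))), u
2. Box (r or (p and not q)), u
3. not Box Box (r or (p and not q)), u
4. r or (p and not q), u
5. p and not q, u
6. p, u
7. not q, u
8. not Box (r or (p and not q)), v
9. r or (p and not q), v
10. p and not q, v
11. p, v
12. not q, v
13. not (r or (p and not q)), w
14. not r, w
15. not (p and not q), w
16. q, w
Accessibility: uRu, uRv, vRu, vRv, vRw, wRv, wRw
The negation has an open branch (countermodel exists).

No, not valid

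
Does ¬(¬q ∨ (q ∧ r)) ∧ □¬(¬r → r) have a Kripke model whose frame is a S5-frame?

Satisfiable (open branch found)

1. ¬(¬q ∨ (q ∧ r)) ∧ □¬(¬r → r), u
2. ¬(¬q ∨ (q ∧ r)), u
3. □¬(¬r → r), u
4. q, u
5. ¬(q ∧ r), u
6. ¬(¬r → r), u
7. ¬r, u
Accessibility: uRu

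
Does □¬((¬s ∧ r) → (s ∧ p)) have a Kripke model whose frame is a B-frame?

1. □¬((¬s ∧ r) → (s ∧ p)), w0
2. ¬((¬s ∧ r) → (s ∧ p)), w0   [□-rule on 1 via w0Rw0]
3. ¬s ∧ r, w0   [¬→-rule on 2]
4. ¬(s ∧ p), w0   [¬→-rule on 2]
5. ¬s, w0   [∧-rule on 3]
6. r, w0   [∧-rule on 3]
7. ¬p, w0   [¬∧-rule on 4 (branches; this branch)]
Accessibility: w0Rw0

Satisfiable (open branch found)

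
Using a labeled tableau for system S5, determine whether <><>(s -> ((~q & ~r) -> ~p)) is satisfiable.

Satisfiable (open branch found)

1. <><>(s -> ((~q & ~r) -> ~p)), w0
2. <>(s -> ((~q & ~r) -> ~p)), w1   [<>-rule on 1: fresh world w1, w0Rw1]
3. s -> ((~q & ~r) -> ~p), w2   [<>-rule on 2: fresh world w2, w1Rw2]
4. (~q & ~r) -> ~p, w2   [->-rule on 3 (branches; this branch)]
5. ~p, w2   [->-rule on 4 (branches; this branch)]
Accessibility: w0Rw0, w0Rw1, w0Rw2, w1Rw0, w1Rw1, w1Rw2, w2Rw0, w2Rw1, w2Rw2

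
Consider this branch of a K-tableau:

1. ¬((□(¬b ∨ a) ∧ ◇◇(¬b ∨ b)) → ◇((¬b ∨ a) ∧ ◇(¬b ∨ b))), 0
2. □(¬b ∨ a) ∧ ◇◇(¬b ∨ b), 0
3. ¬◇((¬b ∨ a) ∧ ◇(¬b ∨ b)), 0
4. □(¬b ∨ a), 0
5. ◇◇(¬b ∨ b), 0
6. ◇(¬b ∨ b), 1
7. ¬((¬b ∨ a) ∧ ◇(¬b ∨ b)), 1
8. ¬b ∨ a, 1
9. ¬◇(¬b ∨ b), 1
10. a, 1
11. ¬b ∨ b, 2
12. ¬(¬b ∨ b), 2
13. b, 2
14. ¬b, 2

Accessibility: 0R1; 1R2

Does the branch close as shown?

Both b and ¬b appear at 2.

Closed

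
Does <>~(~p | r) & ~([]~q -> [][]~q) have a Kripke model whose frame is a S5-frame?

1. <>~(~p | r) & ~([]~q -> [][]~q), 0
2. <>~(~p | r), 0
3. ~([]~q -> [][]~q), 0
4. []~q, 0
5. ~[][]~q, 0
6. ~q, 0
7. ~(~p | r), 1
8. p, 1
9. ~r, 1
10. ~q, 1
11. ~[]~q, 2
12. ~q, 2
13. q, 3
14. ~q, 3
Accessibility: 0R0, 0R1, 0R2, 0R3, 1R0, 1R1, 1R2, 1R3, 2R0, 2R1, 2R2, 2R3, 3R0, 3R1, 3R2, 3R3
Branch closes: q and ~q both at 3.
All branches of the tableau close; one closing branch shown above.

Unsatisfiable (every branch closes)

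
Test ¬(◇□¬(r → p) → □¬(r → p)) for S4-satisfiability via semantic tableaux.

Satisfiable

1. ¬(◇□¬(r → p) → □¬(r → p)), w0
2. ◇□¬(r → p), w0
3. ¬□¬(r → p), w0
4. □¬(r → p), w1
5. ¬(r → p), w1
6. r, w1
7. ¬p, w1
8. r → p, w2
9. p, w2
Accessibility: w0Rw0, w0Rw1, w0Rw2, w1Rw1, w2Rw2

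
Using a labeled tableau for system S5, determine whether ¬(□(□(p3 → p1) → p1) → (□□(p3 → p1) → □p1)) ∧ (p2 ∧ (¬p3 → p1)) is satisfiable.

Unsatisfiable

1. ¬(□(□(p3 → p1) → p1) → (□□(p3 → p1) → □p1)) ∧ (p2 ∧ (¬p3 → p1)), u
2. ¬(□(□(p3 → p1) → p1) → (□□(p3 → p1) → □p1)), u   [∧-rule on 1]
3. p2 ∧ (¬p3 → p1), u   [∧-rule on 1]
4. □(□(p3 → p1) → p1), u   [¬→-rule on 2]
5. ¬(□□(p3 → p1) → □p1), u   [¬→-rule on 2]
6. p2, u   [∧-rule on 3]
7. ¬p3 → p1, u   [∧-rule on 3]
8. □□(p3 → p1), u   [¬→-rule on 5]
9. ¬□p1, u   [¬→-rule on 5]
10. □(p3 → p1) → p1, u   [□-rule on 4 via uRu]
11. □(p3 → p1), u   [□-rule on 8 via uRu]
12. p3 → p1, u   [□-rule on 11 via uRu]
13. p1, u   [→-rule on 7 (branches; this branch)]
14. ¬p1, v   [¬□-rule on 9: fresh world v, uRv]
15. □(p3 → p1) → p1, v   [□-rule on 4 via uRv]
16. □(p3 → p1), v   [□-rule on 8 via uRv]
17. p3 → p1, v   [□-rule on 11 via uRv]
18. ¬□(p3 → p1), v   [→-rule on 15 (branches; this branch)]
19. ¬p3, v   [→-rule on 17 (branches; this branch)]
20. ¬(p3 → p1), w   [¬□-rule on 18: fresh world w, vRw]
21. p3, w   [¬→-rule on 20]
22. ¬p1, w   [¬→-rule on 20]
23. □(p3 → p1) → p1, w   [□-rule on 4 via uRw]
24. □(p3 → p1), w   [□-rule on 8 via uRw]
25. p3 → p1, w   [□-rule on 11 via uRw]
26. ¬□(p3 → p1), w   [→-rule on 23 (branches; this branch)]
27. p1, w   [→-rule on 25 (branches; this branch)]
Accessibility: uRu, uRv, uRw, vRu, vRv, vRw, wRu, wRv, wRw
Branch closes: p1 and ¬p1 both at w.
(One branch shown.) All branches close.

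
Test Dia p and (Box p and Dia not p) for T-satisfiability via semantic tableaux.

1. Dia p and (Box p and Dia not p), w0
2. Dia p, w0
3. Box p and Dia not p, w0
4. Box p, w0
5. Dia not p, w0
6. p, w0
7. p, w1
8. not p, w2
9. p, w2
Accessibility: w0Rw0, w0Rw1, w0Rw2, w1Rw1, w2Rw2
Branch closes: p and not p both at w2.
All branches of the tableau close; one closing branch shown above.

Unsatisfiable (every branch closes)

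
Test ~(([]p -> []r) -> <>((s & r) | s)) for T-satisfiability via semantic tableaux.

Yes, satisfiable

1. ~(([]p -> []r) -> <>((s & r) | s)), u
2. []p -> []r, u
3. ~<>((s & r) | s), u
4. ~((s & r) | s), u
5. ~(s & r), u
6. ~s, u
7. []r, u
8. r, u
Accessibility: uRu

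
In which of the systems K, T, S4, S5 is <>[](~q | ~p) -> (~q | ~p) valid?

S5

S5-tableau for the negation ~(<>[](~q | ~p) -> (~q | ~p)):
1. ~(<>[](~q | ~p) -> (~q | ~p)), u
2. <>[](~q | ~p), u   [~->-rule on 1]
3. ~(~q | ~p), u   [~->-rule on 1]
4. q, u   [~|-rule on 3]
5. p, u   [~|-rule on 3]
6. [](~q | ~p), v   [<>-rule on 2: fresh world v, uRv]
7. ~q | ~p, u   [[]-rule on 6 via vRu]
8. ~q | ~p, v   [[]-rule on 6 via vRv]
9. ~p, u   [|-rule on 7 (branches; this branch)]
Accessibility: uRu, uRv, vRu, vRv
Branch closes: p and ~p both at u.
Every branch closes (one shown): valid in S5.
S4-tableau for the negation ~(<>[](~q | ~p) -> (~q | ~p)):
1. ~(<>[](~q | ~p) -> (~q | ~p)), u
2. <>[](~q | ~p), u   [~->-rule on 1]
3. ~(~q | ~p), u   [~->-rule on 1]
4. q, u   [~|-rule on 3]
5. p, u   [~|-rule on 3]
6. [](~q | ~p), v   [<>-rule on 2: fresh world v, uRv]
7. ~q | ~p, v   [[]-rule on 6 via vRv]
8. ~p, v   [|-rule on 7 (branches; this branch)]
Accessibility: uRu, uRv, vRv
Complete open branch: countermodel on an S4-frame, so not valid in S4, nor in K, T (the same frame is also a K-frame and a T-frame).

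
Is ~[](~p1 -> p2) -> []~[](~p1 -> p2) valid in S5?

Valid in S5

Tableau for the negation ~(~[](~p1 -> p2) -> []~[](~p1 -> p2)):
1. ~(~[](~p1 -> p2) -> []~[](~p1 -> p2)), u
2. ~[](~p1 -> p2), u   [~->-rule on 1]
3. ~[]~[](~p1 -> p2), u   [~->-rule on 1]
4. ~(~p1 -> p2), v   [~[]-rule on 2: fresh world v, uRv]
5. ~p1, v   [~->-rule on 4]
6. ~p2, v   [~->-rule on 4]
7. [](~p1 -> p2), w   [~[]-rule on 3: fresh world w, uRw]
8. ~p1 -> p2, u   [[]-rule on 7 via wRu]
9. ~p1 -> p2, v   [[]-rule on 7 via wRv]
10. ~p1 -> p2, w   [[]-rule on 7 via wRw]
11. p2, u   [->-rule on 8 (branches; this branch)]
12. p2, v   [->-rule on 9 (branches; this branch)]
Accessibility: uRu, uRv, uRw, vRu, vRv, vRw, wRu, wRv, wRw
Branch closes: p2 and ~p2 both at v.
All branches of the negation close; one closing branch shown above.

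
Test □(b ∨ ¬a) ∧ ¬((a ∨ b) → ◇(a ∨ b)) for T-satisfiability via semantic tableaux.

1. □(b ∨ ¬a) ∧ ¬((a ∨ b) → ◇(a ∨ b)), w0
2. □(b ∨ ¬a), w0
3. ¬((a ∨ b) → ◇(a ∨ b)), w0
4. a ∨ b, w0
5. ¬◇(a ∨ b), w0
6. b ∨ ¬a, w0
7. ¬(a ∨ b), w0
8. ¬a, w0
9. ¬b, w0
10. b, w0
Accessibility: w0Rw0
Branch closes: b and ¬b both at w0.
Every branch closes; the branch above is one of them.

Unsatisfiable (every branch closes)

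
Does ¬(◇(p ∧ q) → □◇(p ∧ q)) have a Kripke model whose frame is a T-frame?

1. ¬(◇(p ∧ q) → □◇(p ∧ q)), 0
2. ◇(p ∧ q), 0
3. ¬□◇(p ∧ q), 0
4. p ∧ q, 1
5. p, 1
6. q, 1
7. ¬◇(p ∧ q), 2
8. ¬(p ∧ q), 2
9. ¬q, 2
Accessibility: 0R0, 0R1, 0R2, 1R1, 2R2

Yes, satisfiable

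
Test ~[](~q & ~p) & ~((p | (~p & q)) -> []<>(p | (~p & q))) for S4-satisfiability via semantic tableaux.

1. ~[](~q & ~p) & ~((p | (~p & q)) -> []<>(p | (~p & q))), 0
2. ~[](~q & ~p), 0   [&-rule on 1]
3. ~((p | (~p & q)) -> []<>(p | (~p & q))), 0   [&-rule on 1]
4. p | (~p & q), 0   [~->-rule on 3]
5. ~[]<>(p | (~p & q)), 0   [~->-rule on 3]
6. ~p & q, 0   [|-rule on 4 (branches; this branch)]
7. ~p, 0   [&-rule on 6]
8. q, 0   [&-rule on 6]
9. ~(~q & ~p), 1   [~[]-rule on 2: fresh world 1, 0R1]
10. p, 1   [~&-rule on 9 (branches; this branch)]
11. ~<>(p | (~p & q)), 2   [~[]-rule on 5: fresh world 2, 0R2]
12. ~(p | (~p & q)), 2   [~<>-rule on 11 via 2R2]
13. ~p, 2   [~|-rule on 12]
14. ~(~p & q), 2   [~|-rule on 12]
15. ~q, 2   [~&-rule on 14 (branches; this branch)]
Accessibility: 0R0, 0R1, 0R2, 1R1, 2R2

Yes, satisfiable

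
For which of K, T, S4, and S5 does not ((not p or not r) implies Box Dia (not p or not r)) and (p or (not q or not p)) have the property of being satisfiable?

S5-tableau for the formula:
1. not ((not p or not r) implies Box Dia (not p or not r)) and (p or (not q or not p)), u
2. not ((not p or not r) implies Box Dia (not p or not r)), u   [and-rule on 1]
3. p or (not q or not p), u   [and-rule on 1]
4. not p or not r, u   [neg-implies-rule on 2]
5. not Box Dia (not p or not r), u   [neg-implies-rule on 2]
6. not q or not p, u   [or-rule on 3 (branches; this branch)]
7. not r, u   [or-rule on 4 (branches; this branch)]
8. not p, u   [or-rule on 6 (branches; this branch)]
9. not Dia (not p or not r), v   [neg-Box-rule on 5: fresh world v, uRv]
10. not (not p or not r), u   [neg-Dia-rule on 9 via vRu]
11. p, u   [neg-or-rule on 10]
12. r, u   [neg-or-rule on 10]
Accessibility: uRu, uRv, vRu, vRv
Branch closes: p and not p both at u.
Every branch closes (one shown): unsatisfiable in S5.
S4-tableau for the formula:
1. not ((not p or not r) implies Box Dia (not p or not r)) and (p or (not q or not p)), u
2. not ((not p or not r) implies Box Dia (not p or not r)), u   [and-rule on 1]
3. p or (not q or not p), u   [and-rule on 1]
4. not p or not r, u   [neg-implies-rule on 2]
5. not Box Dia (not p or not r), u   [neg-implies-rule on 2]
6. not q or not p, u   [or-rule on 3 (branches; this branch)]
7. not r, u   [or-rule on 4 (branches; this branch)]
8. not p, u   [or-rule on 6 (branches; this branch)]
9. not Dia (not p or not r), v   [neg-Box-rule on 5: fresh world v, uRv]
10. not (not p or not r), v   [neg-Dia-rule on 9 via vRv]
11. p, v   [neg-or-rule on 10]
12. r, v   [neg-or-rule on 10]
Accessibility: uRu, uRv, vRv
Complete open branch: satisfiable in S4, hence also in K, T (this S4-model is also a K-model and a T-model).

K, T, S4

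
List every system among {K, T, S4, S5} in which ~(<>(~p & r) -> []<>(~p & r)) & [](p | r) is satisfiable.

K, T, S4

S5-tableau for the formula:
1. ~(<>(~p & r) -> []<>(~p & r)) & [](p | r), u
2. ~(<>(~p & r) -> []<>(~p & r)), u
3. [](p | r), u
4. <>(~p & r), u
5. ~[]<>(~p & r), u
6. p | r, u
7. r, u
8. ~p & r, v
9. ~p, v
10. r, v
11. p | r, v
12. ~<>(~p & r), w
13. p | r, w
14. ~(~p & r), u
15. ~(~p & r), v
16. ~(~p & r), w
17. r, w
18. p, u
19. ~r, v
Accessibility: uRu, uRv, uRw, vRu, vRv, vRw, wRu, wRv, wRw
Branch closes: r and ~r both at v.
Every branch closes (one shown): unsatisfiable in S5.
S4-tableau for the formula:
1. ~(<>(~p & r) -> []<>(~p & r)) & [](p | r), u
2. ~(<>(~p & r) -> []<>(~p & r)), u
3. [](p | r), u
4. <>(~p & r), u
5. ~[]<>(~p & r), u
6. p | r, u
7. r, u
8. ~p & r, v
9. ~p, v
10. r, v
11. p | r, v
12. ~<>(~p & r), w
13. p | r, w
14. ~(~p & r), w
15. r, w
16. p, w
Accessibility: uRu, uRv, uRw, vRv, wRw
Complete open branch: satisfiable in S4, hence also in K, T (this S4-model is also a K-model and a T-model).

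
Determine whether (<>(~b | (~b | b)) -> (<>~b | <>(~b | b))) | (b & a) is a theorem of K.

Valid

Tableau for the negation ~((<>(~b | (~b | b)) -> (<>~b | <>(~b | b))) | (b & a)):
1. ~((<>(~b | (~b | b)) -> (<>~b | <>(~b | b))) | (b & a)), w0
2. ~(<>(~b | (~b | b)) -> (<>~b | <>(~b | b))), w0
3. ~(b & a), w0
4. <>(~b | (~b | b)), w0
5. ~(<>~b | <>(~b | b)), w0
6. ~<>~b, w0
7. ~<>(~b | b), w0
8. ~a, w0
9. ~b | (~b | b), w1
10. b, w1
11. ~(~b | b), w1
12. ~b, w1
Accessibility: w0Rw1
Branch closes: b and ~b both at w1.
All branches of the negation close; one closing branch shown above.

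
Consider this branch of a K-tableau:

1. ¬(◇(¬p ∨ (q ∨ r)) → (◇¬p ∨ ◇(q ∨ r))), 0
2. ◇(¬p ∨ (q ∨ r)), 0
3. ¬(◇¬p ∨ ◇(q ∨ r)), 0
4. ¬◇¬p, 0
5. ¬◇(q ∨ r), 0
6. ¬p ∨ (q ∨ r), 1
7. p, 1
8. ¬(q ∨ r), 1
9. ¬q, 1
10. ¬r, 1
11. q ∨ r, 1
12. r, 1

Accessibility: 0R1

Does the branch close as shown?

Both r and ¬r appear at 1.

Yes, closed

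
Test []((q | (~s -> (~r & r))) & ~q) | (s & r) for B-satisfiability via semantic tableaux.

1. []((q | (~s -> (~r & r))) & ~q) | (s & r), w0
2. s & r, w0   [|-rule on 1 (branches; this branch)]
3. s, w0   [&-rule on 2]
4. r, w0   [&-rule on 2]
Accessibility: w0Rw0

Yes, satisfiable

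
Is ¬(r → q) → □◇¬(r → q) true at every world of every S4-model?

Tableau for the negation ¬(¬(r → q) → □◇¬(r → q)):
1. ¬(¬(r → q) → □◇¬(r → q)), 0
2. ¬(r → q), 0
3. ¬□◇¬(r → q), 0
4. r, 0
5. ¬q, 0
6. ¬◇¬(r → q), 1
7. r → q, 1
8. q, 1
Accessibility: 0R0, 0R1, 1R1
The negation has an open branch (countermodel exists).

Not valid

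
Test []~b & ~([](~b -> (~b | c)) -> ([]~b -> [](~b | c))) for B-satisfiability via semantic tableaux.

No, unsatisfiable

1. []~b & ~([](~b -> (~b | c)) -> ([]~b -> [](~b | c))), w0
2. []~b, w0
3. ~([](~b -> (~b | c)) -> ([]~b -> [](~b | c))), w0
4. [](~b -> (~b | c)), w0
5. ~([]~b -> [](~b | c)), w0
6. ~[](~b | c), w0
7. ~b, w0
8. ~b -> (~b | c), w0
9. ~b | c, w0
10. c, w0
11. ~(~b | c), w1
12. b, w1
13. ~c, w1
14. ~b, w1
Accessibility: w0Rw0, w0Rw1, w1Rw0, w1Rw1
Branch closes: b and ~b both at w1.
Every branch closes; the branch above is one of them.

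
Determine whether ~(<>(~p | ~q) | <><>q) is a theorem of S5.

Invalid (countermodel exists)

Tableau for the negation <>(~p | ~q) | <><>q:
1. <>(~p | ~q) | <><>q, u
2. <><>q, u
3. <>q, v
4. q, w
Accessibility: uRu, uRv, uRw, vRu, vRv, vRw, wRu, wRv, wRw
The negation has an open branch (countermodel exists).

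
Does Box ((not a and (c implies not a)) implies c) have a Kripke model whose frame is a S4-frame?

1. Box ((not a and (c implies not a)) implies c), u
2. (not a and (c implies not a)) implies c, u
3. c, u
Accessibility: uRu

Satisfiable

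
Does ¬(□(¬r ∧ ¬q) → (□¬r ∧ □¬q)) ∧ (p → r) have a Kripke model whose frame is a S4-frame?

No, unsatisfiable

1. ¬(□(¬r ∧ ¬q) → (□¬r ∧ □¬q)) ∧ (p → r), w0
2. ¬(□(¬r ∧ ¬q) → (□¬r ∧ □¬q)), w0
3. p → r, w0
4. □(¬r ∧ ¬q), w0
5. ¬(□¬r ∧ □¬q), w0
6. ¬r ∧ ¬q, w0
7. ¬r, w0
8. ¬q, w0
9. ¬p, w0
10. ¬□¬q, w0
11. q, w1
12. ¬r ∧ ¬q, w1
13. ¬r, w1
14. ¬q, w1
Accessibility: w0Rw0, w0Rw1, w1Rw1
Branch closes: q and ¬q both at w1.
All branches of the tableau close; one closing branch shown above.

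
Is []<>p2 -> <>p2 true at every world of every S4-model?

Valid

Tableau for the negation ~([]<>p2 -> <>p2):
1. ~([]<>p2 -> <>p2), u
2. []<>p2, u
3. ~<>p2, u
4. <>p2, u
5. ~p2, u
6. p2, v
7. <>p2, v
8. ~p2, v
Accessibility: uRu, uRv, vRv
Branch closes: p2 and ~p2 both at v.
All branches of the negation close; one closing branch shown above.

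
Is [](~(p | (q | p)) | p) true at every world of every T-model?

Tableau for the negation ~[](~(p | (q | p)) | p):
1. ~[](~(p | (q | p)) | p), 0
2. ~(~(p | (q | p)) | p), 1   [~[]-rule on 1: fresh world 1, 0R1]
3. p | (q | p), 1   [~|-rule on 2]
4. ~p, 1   [~|-rule on 2]
5. q | p, 1   [|-rule on 3 (branches; this branch)]
6. q, 1   [|-rule on 5 (branches; this branch)]
Accessibility: 0R0, 0R1, 1R1
The negation has an open branch (countermodel exists).

Invalid (countermodel exists)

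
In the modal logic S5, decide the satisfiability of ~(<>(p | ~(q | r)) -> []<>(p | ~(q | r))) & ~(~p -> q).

Unsatisfiable

1. ~(<>(p | ~(q | r)) -> []<>(p | ~(q | r))) & ~(~p -> q), w0
2. ~(<>(p | ~(q | r)) -> []<>(p | ~(q | r))), w0
3. ~(~p -> q), w0
4. <>(p | ~(q | r)), w0
5. ~[]<>(p | ~(q | r)), w0
6. ~p, w0
7. ~q, w0
8. p | ~(q | r), w1
9. ~(q | r), w1
10. ~q, w1
11. ~r, w1
12. ~<>(p | ~(q | r)), w2
13. ~(p | ~(q | r)), w0
14. q | r, w0
15. ~(p | ~(q | r)), w1
16. ~p, w1
17. q | r, w1
18. ~(p | ~(q | r)), w2
19. ~p, w2
20. q | r, w2
21. r, w0
22. r, w1
Accessibility: w0Rw0, w0Rw1, w0Rw2, w1Rw0, w1Rw1, w1Rw2, w2Rw0, w2Rw1, w2Rw2
Branch closes: r and ~r both at w1.
Every branch closes; the branch above is one of them.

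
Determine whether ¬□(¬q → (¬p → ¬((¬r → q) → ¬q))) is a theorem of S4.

Tableau for the negation □(¬q → (¬p → ¬((¬r → q) → ¬q))):
1. □(¬q → (¬p → ¬((¬r → q) → ¬q))), 0
2. ¬q → (¬p → ¬((¬r → q) → ¬q)), 0
3. ¬p → ¬((¬r → q) → ¬q), 0
4. ¬((¬r → q) → ¬q), 0
5. ¬r → q, 0
6. q, 0
Accessibility: 0R0
The negation has an open branch (countermodel exists).

No, not valid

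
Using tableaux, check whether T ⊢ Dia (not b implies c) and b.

No, not valid

Tableau for the negation not (Dia (not b implies c) and b):
1. not (Dia (not b implies c) and b), u
2. not b, u
Accessibility: uRu
The negation has an open branch (countermodel exists).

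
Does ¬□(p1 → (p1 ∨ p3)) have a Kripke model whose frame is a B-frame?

No, unsatisfiable

1. ¬□(p1 → (p1 ∨ p3)), w0
2. ¬(p1 → (p1 ∨ p3)), w1
3. p1, w1
4. ¬(p1 ∨ p3), w1
5. ¬p1, w1
6. ¬p3, w1
Accessibility: w0Rw0, w0Rw1, w1Rw0, w1Rw1
Branch closes: p1 and ¬p1 both at w1.
Every branch closes; the branch above is one of them.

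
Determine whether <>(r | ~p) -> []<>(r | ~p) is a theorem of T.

Tableau for the negation ~(<>(r | ~p) -> []<>(r | ~p)):
1. ~(<>(r | ~p) -> []<>(r | ~p)), w0
2. <>(r | ~p), w0   [~->-rule on 1]
3. ~[]<>(r | ~p), w0   [~->-rule on 1]
4. r | ~p, w1   [<>-rule on 2: fresh world w1, w0Rw1]
5. ~p, w1   [|-rule on 4 (branches; this branch)]
6. ~<>(r | ~p), w2   [~[]-rule on 3: fresh world w2, w0Rw2]
7. ~(r | ~p), w2   [~<>-rule on 6 via w2Rw2]
8. ~r, w2   [~|-rule on 7]
9. p, w2   [~|-rule on 7]
Accessibility: w0Rw0, w0Rw1, w0Rw2, w1Rw1, w2Rw2
The negation has an open branch (countermodel exists).

No, not valid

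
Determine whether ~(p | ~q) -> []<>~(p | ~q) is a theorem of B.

Tableau for the negation ~(~(p | ~q) -> []<>~(p | ~q)):
1. ~(~(p | ~q) -> []<>~(p | ~q)), 0
2. ~(p | ~q), 0   [~->-rule on 1]
3. ~[]<>~(p | ~q), 0   [~->-rule on 1]
4. ~p, 0   [~|-rule on 2]
5. q, 0   [~|-rule on 2]
6. ~<>~(p | ~q), 1   [~[]-rule on 3: fresh world 1, 0R1]
7. p | ~q, 0   [~<>-rule on 6 via 1R0]
8. p | ~q, 1   [~<>-rule on 6 via 1R1]
9. ~q, 0   [|-rule on 7 (branches; this branch)]
Accessibility: 0R0, 0R1, 1R0, 1R1
Branch closes: q and ~q both at 0.
Every branch of the negation's tableau closes; the branch above is one of them.

Yes, valid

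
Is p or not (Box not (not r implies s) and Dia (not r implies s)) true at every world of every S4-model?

Tableau for the negation not (p or not (Box not (not r implies s) and Dia (not r implies s))):
1. not (p or not (Box not (not r implies s) and Dia (not r implies s))), u
2. not p, u   [neg-or-rule on 1]
3. Box not (not r implies s) and Dia (not r implies s), u   [neg-or-rule on 1]
4. Box not (not r implies s), u   [and-rule on 3]
5. Dia (not r implies s), u   [and-rule on 3]
6. not (not r implies s), u   [Box-rule on 4 via uRu]
7. not r, u   [neg-implies-rule on 6]
8. not s, u   [neg-implies-rule on 6]
9. not r implies s, v   [Dia-rule on 5: fresh world v, uRv]
10. not (not r implies s), v   [Box-rule on 4 via uRv]
11. not r, v   [neg-implies-rule on 10]
12. not s, v   [neg-implies-rule on 10]
13. s, v   [implies-rule on 9 (branches; this branch)]
Accessibility: uRu, uRv, vRv
Branch closes: s and not s both at v.
All branches of the negation close; one closing branch shown above.

Yes, valid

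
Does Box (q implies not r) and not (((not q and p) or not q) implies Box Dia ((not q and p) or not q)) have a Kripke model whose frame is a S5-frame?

1. Box (q implies not r) and not (((not q and p) or not q) implies Box Dia ((not q and p) or not q)), 0
2. Box (q implies not r), 0   [and-rule on 1]
3. not (((not q and p) or not q) implies Box Dia ((not q and p) or not q)), 0   [and-rule on 1]
4. (not q and p) or not q, 0   [neg-implies-rule on 3]
5. not Box Dia ((not q and p) or not q), 0   [neg-implies-rule on 3]
6. q implies not r, 0   [Box-rule on 2 via 0R0]
7. not q and p, 0   [or-rule on 4 (branches; this branch)]
8. not q, 0   [and-rule on 7]
9. p, 0   [and-rule on 7]
10. not r, 0   [implies-rule on 6 (branches; this branch)]
11. not Dia ((not q and p) or not q), 1   [neg-Box-rule on 5: fresh world 1, 0R1]
12. q implies not r, 1   [Box-rule on 2 via 0R1]
13. not ((not q and p) or not q), 0   [neg-Dia-rule on 11 via 1R0]
14. not (not q and p), 0   [neg-or-rule on 13]
15. q, 0   [neg-or-rule on 13]
Accessibility: 0R0, 0R1, 1R0, 1R1
Branch closes: q and not q both at 0.
All branches of the tableau close; one closing branch shown above.

Unsatisfiable (every branch closes)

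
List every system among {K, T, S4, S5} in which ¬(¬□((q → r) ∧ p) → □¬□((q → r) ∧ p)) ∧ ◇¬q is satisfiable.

K, T, S4

S4-tableau for the formula:
1. ¬(¬□((q → r) ∧ p) → □¬□((q → r) ∧ p)) ∧ ◇¬q, w0
2. ¬(¬□((q → r) ∧ p) → □¬□((q → r) ∧ p)), w0
3. ◇¬q, w0
4. ¬□((q → r) ∧ p), w0
5. ¬□¬□((q → r) ∧ p), w0
6. ¬q, w1
7. ¬((q → r) ∧ p), w2
8. ¬p, w2
9. □((q → r) ∧ p), w3
10. (q → r) ∧ p, w3
11. q → r, w3
12. p, w3
13. r, w3
Accessibility: w0Rw0, w0Rw1, w0Rw2, w0Rw3, w1Rw1, w2Rw2, w3Rw3
Complete open branch: satisfiable in S4, hence also in K, T (this S4-model is also a K-model and a T-model).
S5-tableau for the formula:
1. ¬(¬□((q → r) ∧ p) → □¬□((q → r) ∧ p)) ∧ ◇¬q, w0
2. ¬(¬□((q → r) ∧ p) → □¬□((q → r) ∧ p)), w0
3. ◇¬q, w0
4. ¬□((q → r) ∧ p), w0
5. ¬□¬□((q → r) ∧ p), w0
6. ¬q, w1
7. ¬((q → r) ∧ p), w2
8. ¬(q → r), w2
9. q, w2
10. ¬r, w2
11. □((q → r) ∧ p), w3
12. (q → r) ∧ p, w0
13. q → r, w0
14. p, w0
15. (q → r) ∧ p, w1
16. q → r, w1
17. p, w1
18. (q → r) ∧ p, w2
19. q → r, w2
20. p, w2
21. (q → r) ∧ p, w3
22. q → r, w3
23. p, w3
24. r, w0
25. r, w1
26. r, w2
Accessibility: w0Rw0, w0Rw1, w0Rw2, w0Rw3, w1Rw0, w1Rw1, w1Rw2, w1Rw3, w2Rw0, w2Rw1, w2Rw2, w2Rw3, w3Rw0, w3Rw1, w3Rw2, w3Rw3
Branch closes: r and ¬r both at w2.
Every branch closes (one shown): unsatisfiable in S5.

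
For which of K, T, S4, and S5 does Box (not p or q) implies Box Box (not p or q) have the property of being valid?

S4-tableau for the negation not (Box (not p or q) implies Box Box (not p or q)):
1. not (Box (not p or q) implies Box Box (not p or q)), u
2. Box (not p or q), u
3. not Box Box (not p or q), u
4. not p or q, u
5. q, u
6. not Box (not p or q), v
7. not p or q, v
8. q, v
9. not (not p or q), w
10. p, w
11. not q, w
12. not p or q, w
13. q, w
Accessibility: uRu, uRv, uRw, vRv, vRw, wRw
Branch closes: q and not q both at w.
Every branch closes (one shown): valid in S4, hence also in S5 (every theorem of S4 is a theorem of S5).
T-tableau for the negation not (Box (not p or q) implies Box Box (not p or q)):
1. not (Box (not p or q) implies Box Box (not p or q)), u
2. Box (not p or q), u
3. not Box Box (not p or q), u
4. not p or q, u
5. q, u
6. not Box (not p or q), v
7. not p or q, v
8. q, v
9. not (not p or q), w
10. p, w
11. not q, w
Accessibility: uRu, uRv, vRv, vRw, wRw
Complete open branch: countermodel on a T-frame, so not valid in T, nor in K (the same frame is also a K-frame).

S4, S5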